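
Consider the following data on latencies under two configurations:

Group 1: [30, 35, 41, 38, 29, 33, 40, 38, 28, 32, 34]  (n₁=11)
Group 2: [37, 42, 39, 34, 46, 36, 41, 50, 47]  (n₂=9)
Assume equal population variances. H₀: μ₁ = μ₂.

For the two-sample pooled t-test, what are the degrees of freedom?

degrees of freedom = 18

df = n₁ + n₂ − 2 = 11 + 9 − 2 = 18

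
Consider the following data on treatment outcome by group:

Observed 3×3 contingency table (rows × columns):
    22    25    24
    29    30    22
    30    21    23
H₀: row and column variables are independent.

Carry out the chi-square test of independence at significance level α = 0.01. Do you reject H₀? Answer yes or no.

Row totals [71, 81, 74], col totals [81, 76, 69], n=226
χ² = (22−25.45)²/25.45 + (25−23.88)²/23.88 + (24−21.68)²/21.68 + (29−29.03)²/29.03 + (30−27.24)²/27.24 + (22−24.73)²/24.73 + (30−26.52)²/26.52 + (21−24.88)²/24.88 + (23−22.59)²/22.59 = 2.4199
df = 4
p-value (upper-tail) = 0.65903
At α=0.01: p ≥ α → fail to reject H₀

reject H₀: no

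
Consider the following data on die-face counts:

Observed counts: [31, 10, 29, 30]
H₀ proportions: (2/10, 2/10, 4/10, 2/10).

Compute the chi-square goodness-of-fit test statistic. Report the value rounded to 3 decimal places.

n = 100; E_i = n·p_i = [20.00, 20.00, 40.00, 20.00]
χ² = (31−20.00)²/20.00 + (10−20.00)²/20.00 + (29−40.00)²/40.00 + (30−20.00)²/20.00 = 19.0750
df = 3

test statistic = 19.075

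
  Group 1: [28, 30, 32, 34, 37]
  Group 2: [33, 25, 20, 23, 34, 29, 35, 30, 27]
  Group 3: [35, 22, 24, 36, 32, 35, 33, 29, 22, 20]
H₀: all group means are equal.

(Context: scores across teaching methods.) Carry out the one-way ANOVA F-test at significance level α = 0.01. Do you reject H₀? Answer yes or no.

reject H₀: no

Group means [32.20, 28.44, 28.80], grand mean 29.375
SSB = Σnᵢ(x̄ᵢ−x̄)² = 51.003; SSW = ΣΣ(x−x̄ᵢ)² = 610.622
MSB = 51.003/2 = 25.5014; MSW = 610.622/21 = 29.0772
F = MSB/MSW = 0.8770
df = (2, 21)
p-value (upper-tail) = 0.43071
At α=0.01: p ≥ α → fail to reject H₀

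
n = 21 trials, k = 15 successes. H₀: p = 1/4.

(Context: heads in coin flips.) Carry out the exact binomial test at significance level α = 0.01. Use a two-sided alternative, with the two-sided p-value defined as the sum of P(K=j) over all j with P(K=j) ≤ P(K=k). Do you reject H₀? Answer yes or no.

reject H₀: yes

Exact binomial: n=21, k=15, p₀=1/4=0.2500
P(X=j) = C(n,j)·p₀^j·(1−p₀)^(n−j); p = Σ P(X=j) over j with P(X=j) ≤ P(X=15)
p-value (two-sided) = 0.00001
At α=0.01: p < α → reject H₀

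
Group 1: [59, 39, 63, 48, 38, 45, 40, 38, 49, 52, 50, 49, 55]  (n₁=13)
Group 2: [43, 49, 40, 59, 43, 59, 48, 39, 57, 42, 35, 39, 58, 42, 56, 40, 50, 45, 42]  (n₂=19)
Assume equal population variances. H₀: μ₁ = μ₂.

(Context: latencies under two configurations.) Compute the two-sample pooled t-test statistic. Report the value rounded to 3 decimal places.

test statistic = 0.511

x̄₁=48.077, s₁=8.015, n₁=13
x̄₂=46.632, s₂=7.755, n₂=19
s_p² = [12·8.015² + 18·7.755²]/30 = 61.7781
SE = √(s_p²·(1/13+1/19)) = 2.8291
t = (48.077−46.632)/2.8291 = 0.5109
df = 30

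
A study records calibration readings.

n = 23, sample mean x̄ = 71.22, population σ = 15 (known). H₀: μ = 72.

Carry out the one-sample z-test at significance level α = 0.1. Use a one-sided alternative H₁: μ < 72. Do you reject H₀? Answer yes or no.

reject H₀: no

SE = σ/√n = 15/√23 = 3.1277
z = (x̄−μ₀)/SE = (71.22−72)/3.1277 = -0.2494
p-value (one-sided, H₁ less) = 0.40153
At α=0.1: p ≥ α → fail to reject H₀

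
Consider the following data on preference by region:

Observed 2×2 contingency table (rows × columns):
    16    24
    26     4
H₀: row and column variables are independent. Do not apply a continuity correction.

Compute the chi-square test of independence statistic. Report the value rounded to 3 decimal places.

Row totals [40, 30], col totals [42, 28], n=70
χ² = (16−24.00)²/24.00 + (24−16.00)²/16.00 + (26−18.00)²/18.00 + (4−12.00)²/12.00 = 15.5556
df = 1

test statistic = 15.556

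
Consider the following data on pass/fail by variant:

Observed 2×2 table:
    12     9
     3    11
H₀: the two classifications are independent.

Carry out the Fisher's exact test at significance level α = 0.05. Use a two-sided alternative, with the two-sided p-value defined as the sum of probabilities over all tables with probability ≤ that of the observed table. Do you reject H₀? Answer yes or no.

Margins: r₁=21, r₂=14, c₁=15, c₂=20, n=35
p_obs = C(21,12)·C(14,3)/C(35,15); sum pmf over tables with pmf ≤ p_obs
p-value (two-sided) = 0.04614
At α=0.05: p < α → reject H₀

reject H₀: yes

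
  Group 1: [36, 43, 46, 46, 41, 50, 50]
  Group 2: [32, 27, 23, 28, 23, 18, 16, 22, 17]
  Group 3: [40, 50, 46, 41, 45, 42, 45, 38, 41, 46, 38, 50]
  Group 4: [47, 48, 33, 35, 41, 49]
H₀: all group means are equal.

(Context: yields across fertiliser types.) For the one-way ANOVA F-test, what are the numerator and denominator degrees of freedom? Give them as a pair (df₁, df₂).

degrees of freedom = [3, 30]

k = 4 groups, N = 34 total
df = (k−1, N−k) = (4−1, 34−4) = (3, 30)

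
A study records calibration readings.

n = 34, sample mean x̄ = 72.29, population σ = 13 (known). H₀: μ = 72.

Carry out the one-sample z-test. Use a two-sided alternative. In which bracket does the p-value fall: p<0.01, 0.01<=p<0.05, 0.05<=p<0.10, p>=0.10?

SE = σ/√n = 13/√34 = 2.2295
z = (x̄−μ₀)/SE = (72.29−72)/2.2295 = 0.1301
p-value (two-sided) = 0.89651
→ bracket: p>=0.10

p-value bracket: p>=0.10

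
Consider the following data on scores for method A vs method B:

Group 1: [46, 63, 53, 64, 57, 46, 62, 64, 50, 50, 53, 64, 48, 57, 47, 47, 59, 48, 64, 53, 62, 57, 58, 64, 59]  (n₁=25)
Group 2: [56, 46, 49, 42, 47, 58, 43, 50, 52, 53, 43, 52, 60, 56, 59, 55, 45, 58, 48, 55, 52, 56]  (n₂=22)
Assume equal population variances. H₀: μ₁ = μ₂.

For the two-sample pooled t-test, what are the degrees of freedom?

degrees of freedom = 45

df = n₁ + n₂ − 2 = 25 + 22 − 2 = 45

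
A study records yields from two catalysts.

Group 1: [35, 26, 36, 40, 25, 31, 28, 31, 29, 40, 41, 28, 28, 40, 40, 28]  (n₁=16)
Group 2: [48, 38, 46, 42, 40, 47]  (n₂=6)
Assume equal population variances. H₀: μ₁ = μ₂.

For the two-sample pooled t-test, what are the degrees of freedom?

df = n₁ + n₂ − 2 = 16 + 6 − 2 = 20

degrees of freedom = 20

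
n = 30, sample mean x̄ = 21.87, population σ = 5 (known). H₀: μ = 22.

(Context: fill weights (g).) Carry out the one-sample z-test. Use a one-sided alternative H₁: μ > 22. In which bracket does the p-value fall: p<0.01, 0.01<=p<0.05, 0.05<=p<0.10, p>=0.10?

p-value bracket: p>=0.10

SE = σ/√n = 5/√30 = 0.9129
z = (x̄−μ₀)/SE = (21.87−22)/0.9129 = -0.1424
p-value (one-sided, H₁ greater) = 0.55662
→ bracket: p>=0.10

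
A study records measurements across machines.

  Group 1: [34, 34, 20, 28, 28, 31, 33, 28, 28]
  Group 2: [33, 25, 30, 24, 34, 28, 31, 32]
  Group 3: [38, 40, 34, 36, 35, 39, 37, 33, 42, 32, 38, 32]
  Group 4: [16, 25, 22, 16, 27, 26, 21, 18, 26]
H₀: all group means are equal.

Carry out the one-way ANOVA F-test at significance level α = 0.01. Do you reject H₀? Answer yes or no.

reject H₀: yes

Group means [29.33, 29.62, 36.33, 21.89], grand mean 29.842
SSB = Σnᵢ(x̄ᵢ−x̄)² = 1077.622; SSW = ΣΣ(x−x̄ᵢ)² = 517.431
MSB = 1077.622/3 = 359.2074; MSW = 517.431/34 = 15.2185
F = MSB/MSW = 23.6033
df = (3, 34)
p-value (upper-tail) = 0.00000
At α=0.01: p < α → reject H₀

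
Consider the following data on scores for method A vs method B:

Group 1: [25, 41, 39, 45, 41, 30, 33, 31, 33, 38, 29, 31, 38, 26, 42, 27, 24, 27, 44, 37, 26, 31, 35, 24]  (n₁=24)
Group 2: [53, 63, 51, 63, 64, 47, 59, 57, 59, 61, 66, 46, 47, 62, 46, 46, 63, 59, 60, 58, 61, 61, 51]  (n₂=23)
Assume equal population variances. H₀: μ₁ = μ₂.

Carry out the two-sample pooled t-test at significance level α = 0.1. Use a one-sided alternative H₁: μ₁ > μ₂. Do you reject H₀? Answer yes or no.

reject H₀: no

x̄₁=33.208, s₁=6.633, n₁=24
x̄₂=56.652, s₂=6.678, n₂=23
s_p² = [23·6.633² + 22·6.678²]/45 = 44.2928
SE = √(s_p²·(1/24+1/23)) = 1.9420
t = (33.208−56.652)/1.9420 = -12.0721
df = 45
p-value (one-sided, H₁ greater) = 1.00000
At α=0.1: p ≥ α → fail to reject H₀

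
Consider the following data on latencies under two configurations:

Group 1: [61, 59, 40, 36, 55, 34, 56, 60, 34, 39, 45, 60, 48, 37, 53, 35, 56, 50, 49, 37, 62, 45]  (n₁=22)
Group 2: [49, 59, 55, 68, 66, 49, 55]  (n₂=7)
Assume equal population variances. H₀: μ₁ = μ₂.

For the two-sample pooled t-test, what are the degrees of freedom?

degrees of freedom = 27

df = n₁ + n₂ − 2 = 22 + 7 − 2 = 27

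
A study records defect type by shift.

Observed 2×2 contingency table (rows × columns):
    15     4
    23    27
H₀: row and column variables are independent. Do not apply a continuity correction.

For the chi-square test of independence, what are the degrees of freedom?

degrees of freedom = 1

df = (r−1)(c−1) = (2−1)·(2−1) = 1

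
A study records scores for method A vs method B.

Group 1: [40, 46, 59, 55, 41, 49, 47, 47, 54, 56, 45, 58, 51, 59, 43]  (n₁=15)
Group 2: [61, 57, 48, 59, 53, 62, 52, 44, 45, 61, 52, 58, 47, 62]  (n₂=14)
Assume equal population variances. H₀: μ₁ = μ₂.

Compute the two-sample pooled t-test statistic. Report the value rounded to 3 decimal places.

test statistic = -1.802

x̄₁=50.000, s₁=6.514, n₁=15
x̄₂=54.357, s₂=6.500, n₂=14
s_p² = [14·6.514² + 13·6.500²]/27 = 42.3413
SE = √(s_p²·(1/15+1/14)) = 2.4181
t = (50.000−54.357)/2.4181 = -1.8019
df = 27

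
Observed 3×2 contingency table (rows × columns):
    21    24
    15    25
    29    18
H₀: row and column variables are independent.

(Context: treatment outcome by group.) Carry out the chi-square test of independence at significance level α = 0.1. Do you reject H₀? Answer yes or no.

reject H₀: yes

Row totals [45, 40, 47], col totals [65, 67], n=132
χ² = (21−22.16)²/22.16 + (24−22.84)²/22.84 + (15−19.70)²/19.70 + (25−20.30)²/20.30 + (29−23.14)²/23.14 + (18−23.86)²/23.86 = 5.2454
df = 2
p-value (upper-tail) = 0.07261
At α=0.1: p < α → reject H₀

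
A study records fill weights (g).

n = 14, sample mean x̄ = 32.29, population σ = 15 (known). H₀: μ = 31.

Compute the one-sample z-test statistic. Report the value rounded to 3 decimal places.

SE = σ/√n = 15/√14 = 4.0089
z = (x̄−μ₀)/SE = (32.29−31)/4.0089 = 0.3218

test statistic = 0.322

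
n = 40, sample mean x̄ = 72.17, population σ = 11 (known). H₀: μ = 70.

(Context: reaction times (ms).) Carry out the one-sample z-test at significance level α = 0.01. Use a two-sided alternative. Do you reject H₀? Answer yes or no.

reject H₀: no

SE = σ/√n = 11/√40 = 1.7393
z = (x̄−μ₀)/SE = (72.17−70)/1.7393 = 1.2477
p-value (two-sided) = 0.21215
At α=0.01: p ≥ α → fail to reject H₀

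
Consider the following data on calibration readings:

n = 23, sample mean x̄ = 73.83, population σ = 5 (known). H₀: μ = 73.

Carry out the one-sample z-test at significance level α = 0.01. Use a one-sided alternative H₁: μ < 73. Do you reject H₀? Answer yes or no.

SE = σ/√n = 5/√23 = 1.0426
z = (x̄−μ₀)/SE = (73.83−73)/1.0426 = 0.7961
p-value (one-sided, H₁ less) = 0.78702
At α=0.01: p ≥ α → fail to reject H₀

reject H₀: no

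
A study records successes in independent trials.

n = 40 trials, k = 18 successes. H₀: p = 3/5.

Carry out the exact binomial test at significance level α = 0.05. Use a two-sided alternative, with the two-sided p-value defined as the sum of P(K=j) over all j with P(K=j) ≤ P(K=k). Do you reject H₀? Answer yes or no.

Exact binomial: n=40, k=18, p₀=3/5=0.6000
P(X=j) = C(n,j)·p₀^j·(1−p₀)^(n−j); p = Σ P(X=j) over j with P(X=j) ≤ P(X=18)
p-value (two-sided) = 0.07439
At α=0.05: p ≥ α → fail to reject H₀

reject H₀: no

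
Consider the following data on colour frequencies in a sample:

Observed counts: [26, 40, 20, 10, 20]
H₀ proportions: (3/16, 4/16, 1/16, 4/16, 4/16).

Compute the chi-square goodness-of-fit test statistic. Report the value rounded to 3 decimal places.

test statistic = 42.667

n = 116; E_i = n·p_i = [21.75, 29.00, 7.25, 29.00, 29.00]
χ² = (26−21.75)²/21.75 + (40−29.00)²/29.00 + (20−7.25)²/7.25 + (10−29.00)²/29.00 + (20−29.00)²/29.00 = 42.6667
df = 4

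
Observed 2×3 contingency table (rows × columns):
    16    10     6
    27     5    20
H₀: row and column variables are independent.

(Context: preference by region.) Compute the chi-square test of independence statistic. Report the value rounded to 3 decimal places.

Row totals [32, 52], col totals [43, 15, 26], n=84
χ² = (16−16.38)²/16.38 + (10−5.71)²/5.71 + (6−9.90)²/9.90 + (27−26.62)²/26.62 + (5−9.29)²/9.29 + (20−16.10)²/16.10 = 7.6933
df = 2

test statistic = 7.693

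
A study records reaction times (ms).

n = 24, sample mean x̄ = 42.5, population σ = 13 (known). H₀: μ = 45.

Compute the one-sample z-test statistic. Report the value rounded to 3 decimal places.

test statistic = -0.942

SE = σ/√n = 13/√24 = 2.6536
z = (x̄−μ₀)/SE = (42.5−45)/2.6536 = -0.9421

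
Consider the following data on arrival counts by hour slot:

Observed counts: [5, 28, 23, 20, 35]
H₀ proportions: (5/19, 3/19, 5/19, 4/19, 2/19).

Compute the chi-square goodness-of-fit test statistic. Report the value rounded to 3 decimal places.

test statistic = 74.658

n = 111; E_i = n·p_i = [29.21, 17.53, 29.21, 23.37, 11.68]
χ² = (5−29.21)²/29.21 + (28−17.53)²/17.53 + (23−29.21)²/29.21 + (20−23.37)²/23.37 + (35−11.68)²/11.68 = 74.6580
df = 4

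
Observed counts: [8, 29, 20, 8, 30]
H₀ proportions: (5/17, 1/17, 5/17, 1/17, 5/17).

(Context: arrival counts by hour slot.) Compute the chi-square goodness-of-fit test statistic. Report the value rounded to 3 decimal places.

test statistic = 115.764

n = 95; E_i = n·p_i = [27.94, 5.59, 27.94, 5.59, 27.94]
χ² = (8−27.94)²/27.94 + (29−5.59)²/5.59 + (20−27.94)²/27.94 + (8−5.59)²/5.59 + (30−27.94)²/27.94 = 115.7642
df = 4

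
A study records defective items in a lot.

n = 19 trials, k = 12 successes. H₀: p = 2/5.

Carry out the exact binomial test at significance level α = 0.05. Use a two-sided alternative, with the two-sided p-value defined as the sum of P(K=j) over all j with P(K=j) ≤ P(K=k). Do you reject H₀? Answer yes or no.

reject H₀: no

Exact binomial: n=19, k=12, p₀=2/5=0.4000
P(X=j) = C(n,j)·p₀^j·(1−p₀)^(n−j); p = Σ P(X=j) over j with P(X=j) ≤ P(X=12)
p-value (two-sided) = 0.05819
At α=0.05: p ≥ α → fail to reject H₀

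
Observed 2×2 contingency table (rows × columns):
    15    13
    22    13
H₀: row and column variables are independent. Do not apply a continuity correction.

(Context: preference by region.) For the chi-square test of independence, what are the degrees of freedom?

degrees of freedom = 1

df = (r−1)(c−1) = (2−1)·(2−1) = 1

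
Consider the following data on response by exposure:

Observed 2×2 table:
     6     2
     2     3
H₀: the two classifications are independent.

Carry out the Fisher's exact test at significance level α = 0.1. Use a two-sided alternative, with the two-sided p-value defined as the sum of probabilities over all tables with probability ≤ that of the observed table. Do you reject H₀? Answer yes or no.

Margins: r₁=8, r₂=5, c₁=8, c₂=5, n=13
p_obs = C(8,6)·C(5,2)/C(13,8); sum pmf over tables with pmf ≤ p_obs
p-value (two-sided) = 0.29293
At α=0.1: p ≥ α → fail to reject H₀

reject H₀: no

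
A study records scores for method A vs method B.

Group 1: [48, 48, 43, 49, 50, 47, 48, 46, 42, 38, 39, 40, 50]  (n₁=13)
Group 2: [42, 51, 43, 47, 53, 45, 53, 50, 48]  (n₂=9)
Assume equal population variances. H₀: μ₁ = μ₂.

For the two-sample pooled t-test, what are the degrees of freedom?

degrees of freedom = 20

df = n₁ + n₂ − 2 = 13 + 9 − 2 = 20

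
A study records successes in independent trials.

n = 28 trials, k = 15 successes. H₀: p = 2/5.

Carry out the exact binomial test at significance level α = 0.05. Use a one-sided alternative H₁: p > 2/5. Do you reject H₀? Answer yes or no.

Exact binomial: n=28, k=15, p₀=2/5=0.4000
P(X≥15) from Σ C(n,i)·p₀^i·(1−p₀)^(n−i)
p-value (one-sided, H₁ greater) = 0.10246
At α=0.05: p ≥ α → fail to reject H₀

reject H₀: no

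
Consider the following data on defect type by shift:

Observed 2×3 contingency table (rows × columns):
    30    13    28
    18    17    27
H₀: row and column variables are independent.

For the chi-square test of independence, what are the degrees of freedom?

degrees of freedom = 2

df = (r−1)(c−1) = (2−1)·(3−1) = 2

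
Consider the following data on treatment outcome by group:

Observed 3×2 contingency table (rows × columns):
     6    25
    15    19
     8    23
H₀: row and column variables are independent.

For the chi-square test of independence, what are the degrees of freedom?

degrees of freedom = 2

df = (r−1)(c−1) = (3−1)·(2−1) = 2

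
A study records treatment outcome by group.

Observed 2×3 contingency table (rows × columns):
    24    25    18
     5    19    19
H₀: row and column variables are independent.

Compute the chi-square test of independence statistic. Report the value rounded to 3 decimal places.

test statistic = 8.460

Row totals [67, 43], col totals [29, 44, 37], n=110
χ² = (24−17.66)²/17.66 + (25−26.80)²/26.80 + (18−22.54)²/22.54 + (5−11.34)²/11.34 + (19−17.20)²/17.20 + (19−14.46)²/14.46 = 8.4598
df = 2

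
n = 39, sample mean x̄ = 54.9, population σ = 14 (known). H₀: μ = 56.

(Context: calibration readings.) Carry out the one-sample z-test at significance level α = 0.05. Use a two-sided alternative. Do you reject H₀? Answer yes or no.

SE = σ/√n = 14/√39 = 2.2418
z = (x̄−μ₀)/SE = (54.9−56)/2.2418 = -0.4907
p-value (two-sided) = 0.62365
At α=0.05: p ≥ α → fail to reject H₀

reject H₀: no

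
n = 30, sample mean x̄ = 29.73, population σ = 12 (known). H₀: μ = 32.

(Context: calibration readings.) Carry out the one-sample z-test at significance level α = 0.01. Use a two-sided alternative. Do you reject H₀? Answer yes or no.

SE = σ/√n = 12/√30 = 2.1909
z = (x̄−μ₀)/SE = (29.73−32)/2.1909 = -1.0361
p-value (two-sided) = 0.30015
At α=0.01: p ≥ α → fail to reject H₀

reject H₀: no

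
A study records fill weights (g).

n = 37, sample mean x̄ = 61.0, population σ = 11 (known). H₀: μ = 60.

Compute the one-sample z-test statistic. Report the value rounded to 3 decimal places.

test statistic = 0.553

SE = σ/√n = 11/√37 = 1.8084
z = (x̄−μ₀)/SE = (61.0−60)/1.8084 = 0.5530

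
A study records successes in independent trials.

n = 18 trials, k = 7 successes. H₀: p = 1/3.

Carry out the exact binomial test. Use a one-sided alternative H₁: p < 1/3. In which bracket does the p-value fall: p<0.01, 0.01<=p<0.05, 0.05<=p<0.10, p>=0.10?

p-value bracket: p>=0.10

Exact binomial: n=18, k=7, p₀=1/3=0.3333
P(X≤7) from Σ C(n,i)·p₀^i·(1−p₀)^(n−i)
p-value (one-sided, H₁ less) = 0.77674
→ bracket: p>=0.10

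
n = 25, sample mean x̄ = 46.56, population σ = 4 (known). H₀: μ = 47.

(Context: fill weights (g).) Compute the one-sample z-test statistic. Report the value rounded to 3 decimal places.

test statistic = -0.550

SE = σ/√n = 4/√25 = 0.8000
z = (x̄−μ₀)/SE = (46.56−47)/0.8000 = -0.5500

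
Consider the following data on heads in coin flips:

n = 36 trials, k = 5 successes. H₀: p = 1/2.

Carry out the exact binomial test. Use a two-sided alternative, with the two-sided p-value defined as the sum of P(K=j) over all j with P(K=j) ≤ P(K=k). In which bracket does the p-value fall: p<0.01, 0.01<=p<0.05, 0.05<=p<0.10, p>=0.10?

Exact binomial: n=36, k=5, p₀=1/2=0.5000
P(X=j) = C(n,j)·p₀^j·(1−p₀)^(n−j); p = Σ P(X=j) over j with P(X=j) ≤ P(X=5)
p-value (two-sided) = 0.00001
→ bracket: p<0.01

p-value bracket: p<0.01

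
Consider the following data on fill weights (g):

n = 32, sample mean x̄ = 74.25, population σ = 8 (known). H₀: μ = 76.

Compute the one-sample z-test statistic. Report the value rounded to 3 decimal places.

SE = σ/√n = 8/√32 = 1.4142
z = (x̄−μ₀)/SE = (74.25−76)/1.4142 = -1.2374

test statistic = -1.237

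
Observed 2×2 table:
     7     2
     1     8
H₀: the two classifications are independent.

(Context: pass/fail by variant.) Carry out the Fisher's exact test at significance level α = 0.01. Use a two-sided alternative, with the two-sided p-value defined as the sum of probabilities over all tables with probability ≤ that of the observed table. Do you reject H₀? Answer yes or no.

reject H₀: no

Margins: r₁=9, r₂=9, c₁=8, c₂=10, n=18
p_obs = C(9,7)·C(9,1)/C(18,8); sum pmf over tables with pmf ≤ p_obs
p-value (two-sided) = 0.01522
At α=0.01: p ≥ α → fail to reject H₀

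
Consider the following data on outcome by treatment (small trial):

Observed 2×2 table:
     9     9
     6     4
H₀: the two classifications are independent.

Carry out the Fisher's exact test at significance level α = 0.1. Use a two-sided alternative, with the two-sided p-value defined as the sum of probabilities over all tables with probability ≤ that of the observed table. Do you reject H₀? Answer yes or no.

Margins: r₁=18, r₂=10, c₁=15, c₂=13, n=28
p_obs = C(18,9)·C(10,6)/C(28,15); sum pmf over tables with pmf ≤ p_obs
p-value (two-sided) = 0.70549
At α=0.1: p ≥ α → fail to reject H₀

reject H₀: no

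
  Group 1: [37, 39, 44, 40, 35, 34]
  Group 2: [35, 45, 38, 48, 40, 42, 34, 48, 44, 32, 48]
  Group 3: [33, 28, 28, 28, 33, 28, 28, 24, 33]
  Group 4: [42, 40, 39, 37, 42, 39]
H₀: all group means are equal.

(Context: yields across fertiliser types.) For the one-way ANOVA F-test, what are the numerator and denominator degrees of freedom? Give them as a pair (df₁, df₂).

degrees of freedom = [3, 28]

k = 4 groups, N = 32 total
df = (k−1, N−k) = (4−1, 32−4) = (3, 28)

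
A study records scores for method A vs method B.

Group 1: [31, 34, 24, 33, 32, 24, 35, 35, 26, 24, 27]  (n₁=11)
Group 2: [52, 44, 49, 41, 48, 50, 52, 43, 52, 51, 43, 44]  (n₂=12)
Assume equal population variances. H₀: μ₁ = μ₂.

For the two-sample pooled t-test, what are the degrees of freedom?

df = n₁ + n₂ − 2 = 11 + 12 − 2 = 21

degrees of freedom = 21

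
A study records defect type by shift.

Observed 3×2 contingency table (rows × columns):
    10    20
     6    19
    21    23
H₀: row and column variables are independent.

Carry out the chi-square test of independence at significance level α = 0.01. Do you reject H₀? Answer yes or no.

Row totals [30, 25, 44], col totals [37, 62], n=99
χ² = (10−11.21)²/11.21 + (20−18.79)²/18.79 + (6−9.34)²/9.34 + (19−15.66)²/15.66 + (21−16.44)²/16.44 + (23−27.56)²/27.56 = 4.1348
df = 2
p-value (upper-tail) = 0.12652
At α=0.01: p ≥ α → fail to reject H₀

reject H₀: no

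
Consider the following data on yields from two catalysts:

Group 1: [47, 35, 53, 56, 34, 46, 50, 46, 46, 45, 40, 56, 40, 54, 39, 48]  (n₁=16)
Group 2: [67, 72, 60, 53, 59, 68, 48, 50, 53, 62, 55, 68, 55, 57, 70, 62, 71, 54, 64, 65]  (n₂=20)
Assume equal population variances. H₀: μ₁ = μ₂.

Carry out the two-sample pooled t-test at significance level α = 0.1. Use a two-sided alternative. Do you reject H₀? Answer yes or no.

x̄₁=45.938, s₁=6.933, n₁=16
x̄₂=60.650, s₂=7.329, n₂=20
s_p² = [15·6.933² + 19·7.329²]/34 = 51.2202
SE = √(s_p²·(1/16+1/20)) = 2.4005
t = (45.938−60.650)/2.4005 = -6.1290
df = 34
p-value (two-sided) = 0.00000
At α=0.1: p < α → reject H₀

reject H₀: yes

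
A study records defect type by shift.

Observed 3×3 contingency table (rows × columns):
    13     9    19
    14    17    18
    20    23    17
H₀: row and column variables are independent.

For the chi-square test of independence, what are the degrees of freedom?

df = (r−1)(c−1) = (3−1)·(3−1) = 4

degrees of freedom = 4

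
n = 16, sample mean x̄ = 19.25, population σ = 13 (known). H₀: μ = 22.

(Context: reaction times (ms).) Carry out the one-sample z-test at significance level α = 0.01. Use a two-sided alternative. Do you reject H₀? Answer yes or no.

SE = σ/√n = 13/√16 = 3.2500
z = (x̄−μ₀)/SE = (19.25−22)/3.2500 = -0.8462
p-value (two-sided) = 0.39747
At α=0.01: p ≥ α → fail to reject H₀

reject H₀: no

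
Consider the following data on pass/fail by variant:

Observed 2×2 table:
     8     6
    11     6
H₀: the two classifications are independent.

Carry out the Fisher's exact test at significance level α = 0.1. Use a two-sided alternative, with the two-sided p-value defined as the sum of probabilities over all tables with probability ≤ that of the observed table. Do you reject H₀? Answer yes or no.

Margins: r₁=14, r₂=17, c₁=19, c₂=12, n=31
p_obs = C(14,8)·C(17,11)/C(31,19); sum pmf over tables with pmf ≤ p_obs
p-value (two-sided) = 0.72410
At α=0.1: p ≥ α → fail to reject H₀

reject H₀: no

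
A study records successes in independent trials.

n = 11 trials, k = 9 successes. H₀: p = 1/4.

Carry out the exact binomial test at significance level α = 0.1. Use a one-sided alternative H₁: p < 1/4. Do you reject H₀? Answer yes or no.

Exact binomial: n=11, k=9, p₀=1/4=0.2500
P(X≤9) from Σ C(n,i)·p₀^i·(1−p₀)^(n−i)
p-value (one-sided, H₁ less) = 0.99999
At α=0.1: p ≥ α → fail to reject H₀

reject H₀: no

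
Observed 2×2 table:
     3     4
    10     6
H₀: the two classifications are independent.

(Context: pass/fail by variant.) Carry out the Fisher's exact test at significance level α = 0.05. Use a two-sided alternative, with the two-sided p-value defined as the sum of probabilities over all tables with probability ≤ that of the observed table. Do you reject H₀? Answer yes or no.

reject H₀: no

Margins: r₁=7, r₂=16, c₁=13, c₂=10, n=23
p_obs = C(7,3)·C(16,10)/C(23,13); sum pmf over tables with pmf ≤ p_obs
p-value (two-sided) = 0.65002
At α=0.05: p ≥ α → fail to reject H₀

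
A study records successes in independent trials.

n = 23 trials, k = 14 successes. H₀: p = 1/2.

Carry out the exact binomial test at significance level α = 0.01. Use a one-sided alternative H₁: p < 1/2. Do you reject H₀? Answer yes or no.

reject H₀: no

Exact binomial: n=23, k=14, p₀=1/2=0.5000
P(X≤14) from Σ C(n,i)·p₀^i·(1−p₀)^(n−i)
p-value (one-sided, H₁ less) = 0.89498
At α=0.01: p ≥ α → fail to reject H₀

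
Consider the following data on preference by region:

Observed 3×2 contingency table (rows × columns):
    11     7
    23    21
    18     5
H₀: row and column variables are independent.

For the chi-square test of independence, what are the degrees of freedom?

degrees of freedom = 2

df = (r−1)(c−1) = (3−1)·(2−1) = 2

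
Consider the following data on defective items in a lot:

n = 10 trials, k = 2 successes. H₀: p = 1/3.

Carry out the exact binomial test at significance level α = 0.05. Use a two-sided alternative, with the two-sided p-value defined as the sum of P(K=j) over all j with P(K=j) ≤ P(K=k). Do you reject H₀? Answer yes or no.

reject H₀: no

Exact binomial: n=10, k=2, p₀=1/3=0.3333
P(X=j) = C(n,j)·p₀^j·(1−p₀)^(n−j); p = Σ P(X=j) over j with P(X=j) ≤ P(X=2)
p-value (two-sided) = 0.51227
At α=0.05: p ≥ α → fail to reject H₀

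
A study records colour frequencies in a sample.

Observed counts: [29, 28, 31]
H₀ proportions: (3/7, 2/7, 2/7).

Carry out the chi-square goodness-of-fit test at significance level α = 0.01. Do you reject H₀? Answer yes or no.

reject H₀: no

n = 88; E_i = n·p_i = [37.71, 25.14, 25.14]
χ² = (29−37.71)²/37.71 + (28−25.14)²/25.14 + (31−25.14)²/25.14 = 3.7027
df = 2
p-value (upper-tail) = 0.15703
At α=0.01: p ≥ α → fail to reject H₀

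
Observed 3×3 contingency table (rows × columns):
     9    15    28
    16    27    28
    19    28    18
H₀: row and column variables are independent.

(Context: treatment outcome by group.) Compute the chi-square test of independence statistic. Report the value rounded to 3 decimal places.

Row totals [52, 71, 65], col totals [44, 70, 74], n=188
χ² = (9−12.17)²/12.17 + (15−19.36)²/19.36 + (28−20.47)²/20.47 + (16−16.62)²/16.62 + (27−26.44)²/26.44 + (28−27.95)²/27.95 + (19−15.21)²/15.21 + (28−24.20)²/24.20 + (18−25.59)²/25.59 = 8.4026
df = 4

test statistic = 8.403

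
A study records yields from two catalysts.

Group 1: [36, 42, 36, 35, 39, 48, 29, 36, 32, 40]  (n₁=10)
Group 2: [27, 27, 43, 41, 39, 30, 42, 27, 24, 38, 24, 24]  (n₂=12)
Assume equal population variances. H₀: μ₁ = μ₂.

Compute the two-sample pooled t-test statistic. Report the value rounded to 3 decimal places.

x̄₁=37.300, s₁=5.314, n₁=10
x̄₂=32.167, s₂=7.732, n₂=12
s_p² = [9·5.314² + 11·7.732²]/20 = 45.5883
SE = √(s_p²·(1/10+1/12)) = 2.8910
t = (37.300−32.167)/2.8910 = 1.7756
df = 20

test statistic = 1.776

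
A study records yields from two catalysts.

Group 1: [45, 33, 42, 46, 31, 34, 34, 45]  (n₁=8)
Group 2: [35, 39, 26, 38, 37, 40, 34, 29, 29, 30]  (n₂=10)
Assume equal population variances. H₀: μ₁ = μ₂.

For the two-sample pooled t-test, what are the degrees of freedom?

degrees of freedom = 16

df = n₁ + n₂ − 2 = 8 + 10 − 2 = 16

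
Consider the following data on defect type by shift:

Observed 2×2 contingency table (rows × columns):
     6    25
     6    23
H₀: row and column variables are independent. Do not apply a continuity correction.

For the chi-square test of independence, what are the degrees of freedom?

degrees of freedom = 1

df = (r−1)(c−1) = (2−1)·(2−1) = 1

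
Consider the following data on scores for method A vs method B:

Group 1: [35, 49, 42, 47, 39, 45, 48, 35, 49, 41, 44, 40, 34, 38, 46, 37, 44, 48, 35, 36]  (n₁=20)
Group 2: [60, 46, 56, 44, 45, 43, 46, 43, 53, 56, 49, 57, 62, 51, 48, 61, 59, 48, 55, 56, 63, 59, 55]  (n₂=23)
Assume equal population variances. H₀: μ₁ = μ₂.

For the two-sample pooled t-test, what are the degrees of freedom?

degrees of freedom = 41

df = n₁ + n₂ − 2 = 20 + 23 − 2 = 41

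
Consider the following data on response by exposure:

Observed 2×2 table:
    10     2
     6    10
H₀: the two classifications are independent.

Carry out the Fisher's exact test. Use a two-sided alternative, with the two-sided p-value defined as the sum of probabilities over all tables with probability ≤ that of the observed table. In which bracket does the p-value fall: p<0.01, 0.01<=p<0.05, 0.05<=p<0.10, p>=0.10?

Margins: r₁=12, r₂=16, c₁=16, c₂=12, n=28
p_obs = C(12,10)·C(16,6)/C(28,16); sum pmf over tables with pmf ≤ p_obs
p-value (two-sided) = 0.02347
→ bracket: 0.01<=p<0.05

p-value bracket: 0.01<=p<0.05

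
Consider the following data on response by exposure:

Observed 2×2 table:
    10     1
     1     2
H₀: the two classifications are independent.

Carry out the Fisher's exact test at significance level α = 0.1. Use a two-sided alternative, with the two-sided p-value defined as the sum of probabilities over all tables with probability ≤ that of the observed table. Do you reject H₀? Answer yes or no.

Margins: r₁=11, r₂=3, c₁=11, c₂=3, n=14
p_obs = C(11,10)·C(3,1)/C(14,11); sum pmf over tables with pmf ≤ p_obs
p-value (two-sided) = 0.09341
At α=0.1: p < α → reject H₀

reject H₀: yes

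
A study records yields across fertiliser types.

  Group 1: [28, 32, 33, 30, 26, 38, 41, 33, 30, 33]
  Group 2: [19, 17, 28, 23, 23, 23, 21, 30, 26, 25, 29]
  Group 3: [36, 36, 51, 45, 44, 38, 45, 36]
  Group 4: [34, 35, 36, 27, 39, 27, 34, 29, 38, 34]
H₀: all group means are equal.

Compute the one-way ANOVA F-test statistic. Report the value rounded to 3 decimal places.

Group means [32.40, 24.00, 41.38, 33.30], grand mean 32.103
SSB = Σnᵢ(x̄ᵢ−x̄)² = 1425.215; SSW = ΣΣ(x−x̄ᵢ)² = 734.375
MSB = 1425.215/3 = 475.0716; MSW = 734.375/35 = 20.9821
F = MSB/MSW = 22.6417
df = (3, 35)

test statistic = 22.642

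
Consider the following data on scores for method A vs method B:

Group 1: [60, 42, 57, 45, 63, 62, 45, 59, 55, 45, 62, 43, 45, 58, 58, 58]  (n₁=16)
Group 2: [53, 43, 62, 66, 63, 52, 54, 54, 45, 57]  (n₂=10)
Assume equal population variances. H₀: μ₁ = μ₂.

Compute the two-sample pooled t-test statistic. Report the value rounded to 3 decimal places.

x̄₁=53.562, s₁=7.806, n₁=16
x̄₂=54.900, s₂=7.430, n₂=10
s_p² = [15·7.806² + 9·7.430²]/24 = 58.7849
SE = √(s_p²·(1/16+1/10)) = 3.0907
t = (53.562−54.900)/3.0907 = -0.4327
df = 24

test statistic = -0.433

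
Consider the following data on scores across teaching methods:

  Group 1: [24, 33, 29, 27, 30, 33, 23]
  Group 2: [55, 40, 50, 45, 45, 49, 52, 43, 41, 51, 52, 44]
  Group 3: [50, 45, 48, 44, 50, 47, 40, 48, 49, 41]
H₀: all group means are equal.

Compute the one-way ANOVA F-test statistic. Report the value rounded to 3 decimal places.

Group means [28.43, 47.25, 46.20], grand mean 42.345
SSB = Σnᵢ(x̄ᵢ−x̄)² = 1792.987; SSW = ΣΣ(x−x̄ᵢ)² = 471.564
MSB = 1792.987/2 = 896.4937; MSW = 471.564/26 = 18.1371
F = MSB/MSW = 49.4288
df = (2, 26)

test statistic = 49.429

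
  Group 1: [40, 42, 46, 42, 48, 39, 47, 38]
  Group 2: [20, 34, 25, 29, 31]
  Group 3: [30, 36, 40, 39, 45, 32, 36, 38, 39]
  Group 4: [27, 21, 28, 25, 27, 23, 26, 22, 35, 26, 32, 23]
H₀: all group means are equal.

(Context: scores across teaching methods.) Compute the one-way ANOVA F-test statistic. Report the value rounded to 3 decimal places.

test statistic = 28.575

Group means [42.75, 27.80, 37.22, 26.25], grand mean 33.265
SSB = Σnᵢ(x̄ᵢ−x̄)² = 1600.512; SSW = ΣΣ(x−x̄ᵢ)² = 560.106
MSB = 1600.512/3 = 533.5040; MSW = 560.106/30 = 18.6702
F = MSB/MSW = 28.5752
df = (3, 30)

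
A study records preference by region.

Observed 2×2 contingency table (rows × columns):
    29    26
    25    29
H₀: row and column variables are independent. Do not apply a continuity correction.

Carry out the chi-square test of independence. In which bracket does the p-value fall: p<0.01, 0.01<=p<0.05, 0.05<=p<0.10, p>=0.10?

p-value bracket: p>=0.10

Row totals [55, 54], col totals [54, 55], n=109
χ² = (29−27.25)²/27.25 + (26−27.75)²/27.75 + (25−26.75)²/26.75 + (29−27.25)²/27.25 = 0.4508
df = 1
p-value (upper-tail) = 0.50196
→ bracket: p>=0.10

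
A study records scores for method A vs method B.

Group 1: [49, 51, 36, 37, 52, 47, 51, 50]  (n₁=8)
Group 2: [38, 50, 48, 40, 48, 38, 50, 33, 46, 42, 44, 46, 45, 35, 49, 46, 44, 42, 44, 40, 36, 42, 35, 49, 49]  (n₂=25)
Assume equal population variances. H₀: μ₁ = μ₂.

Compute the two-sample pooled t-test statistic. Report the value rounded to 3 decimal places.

test statistic = 1.560

x̄₁=46.625, s₁=6.435, n₁=8
x̄₂=43.160, s₂=5.153, n₂=25
s_p² = [7·6.435² + 24·5.153²]/31 = 29.9108
SE = √(s_p²·(1/8+1/25)) = 2.2215
t = (46.625−43.160)/2.2215 = 1.5597
df = 31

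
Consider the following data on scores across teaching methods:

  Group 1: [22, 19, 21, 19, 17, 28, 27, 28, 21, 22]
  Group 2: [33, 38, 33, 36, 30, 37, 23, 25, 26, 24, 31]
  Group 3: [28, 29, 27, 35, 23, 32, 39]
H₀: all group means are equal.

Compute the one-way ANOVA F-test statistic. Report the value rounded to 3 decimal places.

test statistic = 8.747

Group means [22.40, 30.55, 30.43], grand mean 27.607
SSB = Σnᵢ(x̄ᵢ−x̄)² = 421.837; SSW = ΣΣ(x−x̄ᵢ)² = 602.842
MSB = 421.837/2 = 210.9185; MSW = 602.842/25 = 24.1137
F = MSB/MSW = 8.7468
df = (2, 25)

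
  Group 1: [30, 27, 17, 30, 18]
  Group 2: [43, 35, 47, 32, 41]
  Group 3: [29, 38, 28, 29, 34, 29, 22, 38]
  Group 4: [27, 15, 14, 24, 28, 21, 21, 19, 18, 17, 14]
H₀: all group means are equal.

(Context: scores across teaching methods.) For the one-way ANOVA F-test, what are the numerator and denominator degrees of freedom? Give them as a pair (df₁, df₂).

degrees of freedom = [3, 25]

k = 4 groups, N = 29 total
df = (k−1, N−k) = (4−1, 29−4) = (3, 25)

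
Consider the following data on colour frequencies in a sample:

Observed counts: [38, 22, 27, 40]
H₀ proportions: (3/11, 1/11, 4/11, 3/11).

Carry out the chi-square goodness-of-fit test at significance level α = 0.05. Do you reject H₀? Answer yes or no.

reject H₀: yes

n = 127; E_i = n·p_i = [34.64, 11.55, 46.18, 34.64]
χ² = (38−34.64)²/34.64 + (22−11.55)²/11.55 + (27−46.18)²/46.18 + (40−34.64)²/34.64 = 18.5912
df = 3
p-value (upper-tail) = 0.00033
At α=0.05: p < α → reject H₀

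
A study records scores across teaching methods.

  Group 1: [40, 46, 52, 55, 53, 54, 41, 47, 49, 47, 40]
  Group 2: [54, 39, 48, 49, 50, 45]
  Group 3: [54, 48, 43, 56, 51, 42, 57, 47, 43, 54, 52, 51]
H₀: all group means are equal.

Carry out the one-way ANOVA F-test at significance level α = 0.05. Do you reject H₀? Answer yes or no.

Group means [47.64, 47.50, 49.83], grand mean 48.517
SSB = Σnᵢ(x̄ᵢ−x̄)² = 35.529; SSW = ΣΣ(x−x̄ᵢ)² = 735.712
MSB = 35.529/2 = 17.7646; MSW = 735.712/26 = 28.2966
F = MSB/MSW = 0.6278
df = (2, 26)
p-value (upper-tail) = 0.54166
At α=0.05: p ≥ α → fail to reject H₀

reject H₀: no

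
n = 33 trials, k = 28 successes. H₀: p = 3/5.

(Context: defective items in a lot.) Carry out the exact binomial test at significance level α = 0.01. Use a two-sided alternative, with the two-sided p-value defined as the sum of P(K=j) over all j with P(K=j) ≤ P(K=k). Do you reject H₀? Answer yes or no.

Exact binomial: n=33, k=28, p₀=3/5=0.6000
P(X=j) = C(n,j)·p₀^j·(1−p₀)^(n−j); p = Σ P(X=j) over j with P(X=j) ≤ P(X=28)
p-value (two-sided) = 0.00374
At α=0.01: p < α → reject H₀

reject H₀: yes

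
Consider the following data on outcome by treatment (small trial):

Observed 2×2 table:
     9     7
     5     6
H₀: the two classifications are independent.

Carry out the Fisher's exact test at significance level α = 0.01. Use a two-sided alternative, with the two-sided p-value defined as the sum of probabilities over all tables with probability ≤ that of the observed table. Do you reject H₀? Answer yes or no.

Margins: r₁=16, r₂=11, c₁=14, c₂=13, n=27
p_obs = C(16,9)·C(11,5)/C(27,14); sum pmf over tables with pmf ≤ p_obs
p-value (two-sided) = 0.70357
At α=0.01: p ≥ α → fail to reject H₀

reject H₀: no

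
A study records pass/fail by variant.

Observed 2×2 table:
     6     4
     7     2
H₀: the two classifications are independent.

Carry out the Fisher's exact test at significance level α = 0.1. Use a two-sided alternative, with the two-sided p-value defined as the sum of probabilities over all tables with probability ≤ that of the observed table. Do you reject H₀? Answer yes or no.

Margins: r₁=10, r₂=9, c₁=13, c₂=6, n=19
p_obs = C(10,6)·C(9,7)/C(19,13); sum pmf over tables with pmf ≤ p_obs
p-value (two-sided) = 0.62848
At α=0.1: p ≥ α → fail to reject H₀

reject H₀: no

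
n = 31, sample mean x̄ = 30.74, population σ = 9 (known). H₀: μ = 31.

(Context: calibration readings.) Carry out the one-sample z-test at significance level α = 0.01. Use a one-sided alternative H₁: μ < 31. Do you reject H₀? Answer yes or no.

SE = σ/√n = 9/√31 = 1.6164
z = (x̄−μ₀)/SE = (30.74−31)/1.6164 = -0.1608
p-value (one-sided, H₁ less) = 0.43611
At α=0.01: p ≥ α → fail to reject H₀

reject H₀: no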